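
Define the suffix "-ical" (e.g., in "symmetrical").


Suffix: -ical
Example: symmetrical = symmetry + -ical, with a spelling change
Meaning = relating to


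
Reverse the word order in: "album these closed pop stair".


Original: "album these closed pop stair"
Words (1..n): album | these | closed | pop | stair
Reversed (n..1): stair | pop | closed | these | album
Result = "stair pop closed these album"


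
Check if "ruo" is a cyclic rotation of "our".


Word: "our", Candidate: "ruo"
Method: check if candidate is substring of word+word
"ourour" contains "ruo"? No
Is rotation = No


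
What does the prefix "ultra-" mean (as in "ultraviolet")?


Prefix: ultra-
Example: ultraviolet = ultra- + violet
Meaning = beyond


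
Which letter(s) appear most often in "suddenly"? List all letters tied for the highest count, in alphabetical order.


Word: "suddenly"
Letter counts:
  'd': 2
  'e': 1
  'l': 1
  'n': 1
  's': 1
  'u': 1
  'y': 1
Maximum count = 2
Most frequent = 'd' (2 times each)


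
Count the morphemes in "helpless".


Word: "helpless"
Morphemes: help + -less
Each morpheme carries meaning
= 2 morphemes


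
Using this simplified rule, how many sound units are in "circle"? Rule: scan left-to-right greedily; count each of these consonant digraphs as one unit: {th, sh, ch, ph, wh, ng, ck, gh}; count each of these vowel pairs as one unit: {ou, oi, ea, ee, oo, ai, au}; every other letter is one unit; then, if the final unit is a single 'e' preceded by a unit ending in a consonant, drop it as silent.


Word: "circle" (6 letters)
Left-to-right scan:
  [1] 'c' (letter)
  [2] 'i' (letter)
  [3] 'r' (letter)
  [4] 'c' (letter)
  [5] 'l' (letter)
  [6] 'e' (letter)
Units from scan: 6
Final unit is 'e' after a consonant -> drop as silent (-1)
Sound units = 5 units


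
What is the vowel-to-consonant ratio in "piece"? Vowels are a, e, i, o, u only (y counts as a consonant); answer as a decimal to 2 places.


Word: "piece"
Vowels (a,e,i,o,u): 3
Consonants: 2
Ratio = 3/2
= 1.50


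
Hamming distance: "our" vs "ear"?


Comparing character by character (same length = 3):
  Pos 0: 'o' vs 'e' !=
  Pos 1: 'u' vs 'a' !=
  Pos 2: 'r' vs 'r' =
Hamming distance = 2


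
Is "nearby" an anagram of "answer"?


Word 1: "answer" → sorted: aenrsw
Word 2: "nearby" → sorted: abenry
Same letters? aenrsw != abenry
Anagram = No


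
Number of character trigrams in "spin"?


Word: "spin" (length 4)
Number of 3-grams = length - 3 + 1 = 4 - 3 + 1
= 2


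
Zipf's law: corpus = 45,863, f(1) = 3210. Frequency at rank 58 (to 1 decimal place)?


Zipf's law: f(r) = f(1) / r
f(1) = 3210
f(58) = 3210 / 58
= 55.3 occurrences


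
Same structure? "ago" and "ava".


Pattern of "ago": [0, 1, 2]
Pattern of "ava": [0, 1, 0]
Patterns do not match
Same pattern = No


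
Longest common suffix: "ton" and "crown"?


Word 1: "ton"
Word 2: "crown"
Comparing from end:
  Pos -1: 'n' == 'n'
  Pos -2: 'o' != 'w' (stop)
LCS = "n" (length 1)


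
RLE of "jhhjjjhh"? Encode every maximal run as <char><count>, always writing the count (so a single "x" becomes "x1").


String: "jhhjjjhh"
Scanning for consecutive runs:
  'j' x 1
  'h' x 2
  'j' x 3
  'h' x 2
RLE = "j1h2j3h2"


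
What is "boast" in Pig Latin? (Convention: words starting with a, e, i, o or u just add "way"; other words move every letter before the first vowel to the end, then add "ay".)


Word: "boast"
Starts with consonant(s) → move to end, add 'ay'
Consonant cluster: "b"
Pig Latin = "oastbay"


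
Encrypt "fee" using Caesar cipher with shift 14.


Word: "fee"
Shift: 14
Each letter → (letter + shift) mod 26:
  'f' (5) + 14 = 19 → 't'
  'e' (4) + 14 = 18 → 's'
  'e' (4) + 14 = 18 → 's'
Result = "tss"


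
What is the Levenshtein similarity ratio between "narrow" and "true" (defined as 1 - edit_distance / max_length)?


Word 1: "narrow" (length 6)
Word 2: "true" (length 4)
One optimal edit sequence:
  1. delete 'n'  (+1)
  2. delete 'a'  (+1)
  3. substitute 'r' -> 't'  (+1)
  4. keep 'r'
  5. substitute 'o' -> 'u'  (+1)
  6. substitute 'w' -> 'e'  (+1)
Edit distance = 5
Max length = max(6, 4) = 6
Similarity = 1 - 5/6
= 0.1667


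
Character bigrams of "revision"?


Word: "revision" (length 8)
Number of bigrams = 8 - 2 + 1 = 7
  Position 0: "re"
  Position 1: "ev"
  Position 2: "vi"
  Position 3: "is"
  Position 4: "si"
  Position 5: "io"
  Position 6: "on"
Bigrams = "re", "ev", "vi", "is", "si", "io", "on"


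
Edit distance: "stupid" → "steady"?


Word 1: "stupid" (length 6)
Word 2: "steady" (length 6)
One optimal edit sequence (insert/delete/substitute each cost 1):
  1. keep 's'
  2. keep 't'
  3. substitute 'u' -> 'e'  (+1)
  4. substitute 'p' -> 'a'  (+1)
  5. substitute 'i' -> 'd'  (+1)
  6. substitute 'd' -> 'y'  (+1)
Total edit operations: 4
Edit distance = 4


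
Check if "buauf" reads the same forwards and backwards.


Word: "buauf"
Reversed: "fuaub"
Forward == Backward? buauf != fuaub
Palindrome = No


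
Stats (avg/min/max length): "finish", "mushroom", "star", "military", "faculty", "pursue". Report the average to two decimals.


Lengths: "finish"=6, "mushroom"=8, "star"=4, "military"=8, "faculty"=7, "pursue"=6
Sum = 39, Count = 6
Average = 39/6 = 6.50
= avg=6.50, min=4, max=8


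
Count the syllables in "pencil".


Word: "pencil"
Syllable breakdown: pen-cil
Counting: 2 parts
= 2 syllables


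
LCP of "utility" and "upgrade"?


Word 1: "utility"
Word 2: "upgrade"
Comparing from start:
  Pos 0: 'u' == 'u'
  Pos 1: 't' != 'p' (stop)
LCP = "u" (length 1)


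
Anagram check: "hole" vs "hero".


Word 1: "hole" → sorted: ehlo
Word 2: "hero" → sorted: ehor
Same letters? ehlo != ehor
Anagram = No


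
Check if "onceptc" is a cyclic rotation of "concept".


Word: "concept", Candidate: "onceptc"
Method: check if candidate is substring of word+word
"conceptconcept" contains "onceptc"? Yes
Is rotation = Yes


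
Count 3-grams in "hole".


Word: "hole" (length 4)
Number of 3-grams = length - 3 + 1 = 4 - 3 + 1
= 2


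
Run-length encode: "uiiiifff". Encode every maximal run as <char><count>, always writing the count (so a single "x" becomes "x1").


String: "uiiiifff"
Scanning for consecutive runs:
  'u' x 1
  'i' x 4
  'f' x 3
RLE = "u1i4f3"


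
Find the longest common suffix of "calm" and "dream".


Word 1: "calm"
Word 2: "dream"
Comparing from end:
  Pos -1: 'm' == 'm'
  Pos -2: 'l' != 'a' (stop)
LCS = "m" (length 1)


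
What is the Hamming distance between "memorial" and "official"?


Comparing character by character (same length = 8):
  Pos 0: 'm' vs 'o' !=
  Pos 1: 'e' vs 'f' !=
  Pos 2: 'm' vs 'f' !=
  Pos 3: 'o' vs 'i' !=
  Pos 4: 'r' vs 'c' !=
  Pos 5: 'i' vs 'i' =
  Pos 6: 'a' vs 'a' =
  Pos 7: 'l' vs 'l' =
Hamming distance = 5


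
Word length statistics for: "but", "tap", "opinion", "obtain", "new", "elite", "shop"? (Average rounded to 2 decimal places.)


Lengths: "but"=3, "tap"=3, "opinion"=7, "obtain"=6, "new"=3, "elite"=5, "shop"=4
Sum = 31, Count = 7
Average = 31/7 = 4.43
= avg=4.43, min=3, max=7


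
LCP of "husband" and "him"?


Word 1: "husband"
Word 2: "him"
Comparing from start:
  Pos 0: 'h' == 'h'
  Pos 1: 'u' != 'i' (stop)
LCP = "h" (length 1)


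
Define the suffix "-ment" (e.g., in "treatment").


Suffix: -ment
Example: treatment (treat + -ment)
Meaning = result of action


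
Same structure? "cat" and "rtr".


Pattern of "cat": [0, 1, 2]
Pattern of "rtr": [0, 1, 0]
Patterns do not match
Same pattern = No


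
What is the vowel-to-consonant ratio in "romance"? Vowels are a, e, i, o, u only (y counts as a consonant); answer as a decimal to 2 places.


Word: "romance"
Vowels (a,e,i,o,u): 3
Consonants: 4
Ratio = 3/4
= 0.75


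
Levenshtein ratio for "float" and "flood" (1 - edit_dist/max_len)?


Word 1: "float" (length 5)
Word 2: "flood" (length 5)
One optimal edit sequence:
  1. keep 'f'
  2. keep 'l'
  3. keep 'o'
  4. substitute 'a' -> 'o'  (+1)
  5. substitute 't' -> 'd'  (+1)
Edit distance = 2
Max length = max(5, 5) = 5
Similarity = 1 - 2/5
= 0.6000


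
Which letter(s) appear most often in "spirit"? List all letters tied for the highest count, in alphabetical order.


Word: "spirit"
Letter counts:
  'i': 2
  'p': 1
  'r': 1
  's': 1
  't': 1
Maximum count = 2
Most frequent = 'i' (2 times each)


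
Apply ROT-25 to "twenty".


Word: "twenty"
Shift: 25
Each letter → (letter + shift) mod 26:
  't' (19) + 25 = 18 → 's'
  'w' (22) + 25 = 21 → 'v'
  'e' (4) + 25 = 3 → 'd'
  'n' (13) + 25 = 12 → 'm'
  't' (19) + 25 = 18 → 's'
  'y' (24) + 25 = 23 → 'x'
Result = "svdmsx"


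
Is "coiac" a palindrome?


Word: "coiac"
Reversed: "caioc"
Forward == Backward? coiac != caioc
Palindrome = No


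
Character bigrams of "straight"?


Word: "straight" (length 8)
Number of bigrams = 8 - 2 + 1 = 7
  Position 0: "st"
  Position 1: "tr"
  Position 2: "ra"
  Position 3: "ai"
  Position 4: "ig"
  Position 5: "gh"
  Position 6: "ht"
Bigrams = "st", "tr", "ra", "ai", "ig", "gh", "ht"


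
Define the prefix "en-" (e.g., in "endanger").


Prefix: en-
Example: endanger (en- + danger)
Meaning = cause to / put into


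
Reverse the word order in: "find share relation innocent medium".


Original: "find share relation innocent medium"
Words (1..n): find | share | relation | innocent | medium
Reversed (n..1): medium | innocent | relation | share | find
Result = "medium innocent relation share find"


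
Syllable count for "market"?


Word: "market"
Syllable breakdown: mar | ket
Counting: 2 parts
= 2 syllables


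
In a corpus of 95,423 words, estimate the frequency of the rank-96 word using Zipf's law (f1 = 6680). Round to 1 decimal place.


Zipf's law: f(r) = f(1) / r
f(1) = 6680
f(96) = 6680 / 96
= 69.6 occurrences


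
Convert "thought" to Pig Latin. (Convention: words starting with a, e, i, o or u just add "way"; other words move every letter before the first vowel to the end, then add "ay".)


Word: "thought"
Starts with consonant(s) → move to end, add 'ay'
Consonant cluster: "th"
Pig Latin = "oughtthay"


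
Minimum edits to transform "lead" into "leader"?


Word 1: "lead" (length 4)
Word 2: "leader" (length 6)
One optimal edit sequence (insert/delete/substitute each cost 1):
  1. keep 'l'
  2. keep 'e'
  3. keep 'a'
  4. keep 'd'
  5. insert 'e'  (+1)
  6. insert 'r'  (+1)
Total edit operations: 2
Edit distance = 2


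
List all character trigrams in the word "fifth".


Word: "fifth" (length 5)
Number of trigrams = 5 - 3 + 1 = 3
  Position 0: "fif"
  Position 1: "ift"
  Position 2: "fth"
Trigrams = "fif", "ift", "fth"


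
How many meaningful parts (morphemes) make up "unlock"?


Word: "unlock"
Morphemes: un- + lock
Each morpheme carries meaning
= 2 morphemes


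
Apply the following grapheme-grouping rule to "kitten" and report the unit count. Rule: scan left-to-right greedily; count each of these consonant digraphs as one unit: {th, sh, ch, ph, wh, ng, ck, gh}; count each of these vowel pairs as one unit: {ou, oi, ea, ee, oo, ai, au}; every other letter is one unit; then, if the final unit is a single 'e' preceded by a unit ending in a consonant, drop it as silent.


Word: "kitten" (6 letters)
Left-to-right scan:
  [1] 'k' (letter)
  [2] 'i' (letter)
  [3] 't' (letter)
  [4] 't' (letter)
  [5] 'e' (letter)
  [6] 'n' (letter)
Units from scan: 6
Sound units = 6 units


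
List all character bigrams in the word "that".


Word: "that" (length 4)
Number of bigrams = 4 - 2 + 1 = 3
  Position 0: "th"
  Position 1: "ha"
  Position 2: "at"
Bigrams = "th", "ha", "at"


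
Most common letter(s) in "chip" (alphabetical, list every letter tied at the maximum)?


Word: "chip"
Letter counts:
  'c': 1
  'h': 1
  'i': 1
  'p': 1
Maximum count = 1
Most frequent = 'c', 'h', 'i', 'p' (1 time each)


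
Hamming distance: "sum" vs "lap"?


Comparing character by character (same length = 3):
  Pos 0: 's' vs 'l' !=
  Pos 1: 'u' vs 'a' !=
  Pos 2: 'm' vs 'p' !=
Hamming distance = 3


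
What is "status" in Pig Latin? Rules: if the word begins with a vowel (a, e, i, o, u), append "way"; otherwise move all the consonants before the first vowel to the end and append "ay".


Word: "status"
Starts with consonant(s) → move to end, add 'ay'
Consonant cluster: "st"
Pig Latin = "atusstay"


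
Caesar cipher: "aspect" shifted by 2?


Word: "aspect"
Shift: 2
Each letter → (letter + shift) mod 26:
  'a' (0) + 2 = 2 → 'c'
  's' (18) + 2 = 20 → 'u'
  'p' (15) + 2 = 17 → 'r'
  'e' (4) + 2 = 6 → 'g'
  'c' (2) + 2 = 4 → 'e'
  't' (19) + 2 = 21 → 'v'
Result = "curgev"


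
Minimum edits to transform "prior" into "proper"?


Word 1: "prior" (length 5)
Word 2: "proper" (length 6)
One optimal edit sequence (insert/delete/substitute each cost 1):
  1. keep 'p'
  2. keep 'r'
  3. insert 'o'  (+1)
  4. substitute 'i' -> 'p'  (+1)
  5. substitute 'o' -> 'e'  (+1)
  6. keep 'r'
Total edit operations: 3
Edit distance = 3


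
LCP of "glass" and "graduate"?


Word 1: "glass"
Word 2: "graduate"
Comparing from start:
  Pos 0: 'g' == 'g'
  Pos 1: 'l' != 'r' (stop)
LCP = "g" (length 1)


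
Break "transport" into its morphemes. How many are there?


Word: "transport"
Morphemes: trans- | port
Each morpheme carries meaning
= 2 morphemes


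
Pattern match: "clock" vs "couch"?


Pattern of "clock": [0, 1, 2, 0, 3]
Pattern of "couch": [0, 1, 2, 0, 3]
Patterns match
Same pattern = Yes


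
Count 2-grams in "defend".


Word: "defend" (length 6)
Number of 2-grams = length - 2 + 1 = 6 - 2 + 1
= 5


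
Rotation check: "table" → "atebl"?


Word: "table", Candidate: "atebl"
Method: check if candidate is substring of word+word
"tabletable" contains "atebl"? No
Is rotation = No


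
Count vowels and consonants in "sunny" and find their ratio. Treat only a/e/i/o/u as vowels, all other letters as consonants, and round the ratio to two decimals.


Word: "sunny"
Vowels (a,e,i,o,u): 1
Consonants: 4
Ratio = 1/4
= 0.25


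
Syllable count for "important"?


Word: "important"
Syllable breakdown: im-por-tant
Counting: 3 parts
= 3 syllables


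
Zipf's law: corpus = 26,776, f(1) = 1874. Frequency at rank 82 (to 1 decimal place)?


Zipf's law: f(r) = f(1) / r
f(1) = 1874
f(82) = 1874 / 82
= 22.9 occurrences


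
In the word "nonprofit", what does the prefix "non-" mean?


Prefix: non-
Example: nonprofit = non- + profit
Meaning = not


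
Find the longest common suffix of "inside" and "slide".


Word 1: "inside"
Word 2: "slide"
Comparing from end:
  Pos -1: 'e' == 'e'
  Pos -2: 'd' == 'd'
  Pos -3: 'i' == 'i'
  Pos -4: 's' != 'l' (stop)
LCS = "ide" (length 3)


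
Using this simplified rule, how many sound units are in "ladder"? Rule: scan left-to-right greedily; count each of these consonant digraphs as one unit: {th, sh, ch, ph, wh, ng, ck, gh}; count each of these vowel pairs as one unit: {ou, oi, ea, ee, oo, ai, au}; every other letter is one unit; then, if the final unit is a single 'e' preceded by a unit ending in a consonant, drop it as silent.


Word: "ladder" (6 letters)
Left-to-right scan:
  [1] 'l' (letter)
  [2] 'a' (letter)
  [3] 'd' (letter)
  [4] 'd' (letter)
  [5] 'e' (letter)
  [6] 'r' (letter)
Units from scan: 6
Sound units = 6 units


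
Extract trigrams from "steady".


Word: "steady" (length 6)
Number of trigrams = 6 - 3 + 1 = 4
  Position 0: "ste"
  Position 1: "tea"
  Position 2: "ead"
  Position 3: "ady"
Trigrams = "ste", "tea", "ead", "ady"


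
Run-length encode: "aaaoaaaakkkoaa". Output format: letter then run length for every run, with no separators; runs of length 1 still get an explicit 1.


String: "aaaoaaaakkkoaa"
Scanning for consecutive runs:
  'a' x 3
  'o' x 1
  'a' x 4
  'k' x 3
  'o' x 1
  'a' x 2
RLE = "a3o1a4k3o1a2"


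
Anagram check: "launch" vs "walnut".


Word 1: "launch" → sorted: achlnu
Word 2: "walnut" → sorted: alntuw
Same letters? achlnu != alntuw
Anagram = No


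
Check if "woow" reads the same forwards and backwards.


Word: "woow"
Reversed: "woow"
Forward == Backward? woow == woow
Palindrome = Yes


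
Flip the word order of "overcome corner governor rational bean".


Original: "overcome corner governor rational bean"
Words (1..n): overcome | corner | governor | rational | bean
Reversed (n..1): bean | rational | governor | corner | overcome
Result = "bean rational governor corner overcome"


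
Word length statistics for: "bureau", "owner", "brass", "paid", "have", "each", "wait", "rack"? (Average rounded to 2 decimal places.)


Lengths: "bureau"=6, "owner"=5, "brass"=5, "paid"=4, "have"=4, "each"=4, "wait"=4, "rack"=4
Sum = 36, Count = 8
Average = 36/8 = 4.50
= avg=4.50, min=4, max=6


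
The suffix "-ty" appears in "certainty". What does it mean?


Suffix: -ty
As in: certainty -> certain + -ty
Meaning = quality of


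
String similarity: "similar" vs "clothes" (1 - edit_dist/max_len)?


Word 1: "similar" (length 7)
Word 2: "clothes" (length 7)
One optimal edit sequence:
  1. substitute 's' -> 'c'  (+1)
  2. substitute 'i' -> 'l'  (+1)
  3. substitute 'm' -> 'o'  (+1)
  4. substitute 'i' -> 't'  (+1)
  5. substitute 'l' -> 'h'  (+1)
  6. substitute 'a' -> 'e'  (+1)
  7. substitute 'r' -> 's'  (+1)
Edit distance = 7
Max length = max(7, 7) = 7
Similarity = 1 - 7/7
= 0.0000


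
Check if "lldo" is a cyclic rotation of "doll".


Word: "doll", Candidate: "lldo"
Method: check if candidate is substring of word+word
"dolldoll" contains "lldo"? Yes
Is rotation = Yes


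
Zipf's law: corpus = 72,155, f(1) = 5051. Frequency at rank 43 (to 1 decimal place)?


Zipf's law: f(r) = f(1) / r
f(1) = 5051
f(43) = 5051 / 43
= 117.5 occurrences


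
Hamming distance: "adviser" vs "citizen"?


Comparing character by character (same length = 7):
  Pos 0: 'a' vs 'c' !=
  Pos 1: 'd' vs 'i' !=
  Pos 2: 'v' vs 't' !=
  Pos 3: 'i' vs 'i' =
  Pos 4: 's' vs 'z' !=
  Pos 5: 'e' vs 'e' =
  Pos 6: 'r' vs 'n' !=
Hamming distance = 5


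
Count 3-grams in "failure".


Word: "failure" (length 7)
Number of 3-grams = length - 3 + 1 = 7 - 3 + 1
= 5


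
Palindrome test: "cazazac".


Word: "cazazac"
Reversed: "cazazac"
Forward == Backward? cazazac == cazazac
Palindrome = Yes


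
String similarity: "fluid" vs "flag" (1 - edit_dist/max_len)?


Word 1: "fluid" (length 5)
Word 2: "flag" (length 4)
One optimal edit sequence:
  1. keep 'f'
  2. keep 'l'
  3. delete 'u'  (+1)
  4. substitute 'i' -> 'a'  (+1)
  5. substitute 'd' -> 'g'  (+1)
Edit distance = 3
Max length = max(5, 4) = 5
Similarity = 1 - 3/5
= 0.4000


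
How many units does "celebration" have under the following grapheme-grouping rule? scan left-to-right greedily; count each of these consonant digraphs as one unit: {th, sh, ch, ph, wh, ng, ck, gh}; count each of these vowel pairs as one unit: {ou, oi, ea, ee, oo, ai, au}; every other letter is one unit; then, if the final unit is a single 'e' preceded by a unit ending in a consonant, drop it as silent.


Word: "celebration" (11 letters)
Left-to-right scan:
  1. 'c' (letter)
  2. 'e' (letter)
  3. 'l' (letter)
  4. 'e' (letter)
  5. 'b' (letter)
  6. 'r' (letter)
  7. 'a' (letter)
  8. 't' (letter)
  9. 'i' (letter)
  10. 'o' (letter)
  11. 'n' (letter)
Units from scan: 11
Sound units = 11 units


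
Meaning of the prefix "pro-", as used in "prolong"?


Prefix: pro-
As in: prolong -> pro- + long
Meaning = forward / in favor of


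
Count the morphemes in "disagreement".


Word: "disagreement"
Morphemes: dis- / agree / -ment
Each morpheme carries meaning
= 3 morphemes


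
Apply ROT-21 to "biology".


Word: "biology"
Shift: 21
Each letter → (letter + shift) mod 26:
  'b' (1) + 21 = 22 → 'w'
  'i' (8) + 21 = 3 → 'd'
  'o' (14) + 21 = 9 → 'j'
  'l' (11) + 21 = 6 → 'g'
  'o' (14) + 21 = 9 → 'j'
  'g' (6) + 21 = 1 → 'b'
  'y' (24) + 21 = 19 → 't'
Result = "wdjgjbt"


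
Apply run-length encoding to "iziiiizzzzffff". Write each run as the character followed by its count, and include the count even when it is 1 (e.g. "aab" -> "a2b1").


String: "iziiiizzzzffff"
Scanning for consecutive runs:
  'i' x 1
  'z' x 1
  'i' x 4
  'z' x 4
  'f' x 4
RLE = "i1z1i4z4f4"


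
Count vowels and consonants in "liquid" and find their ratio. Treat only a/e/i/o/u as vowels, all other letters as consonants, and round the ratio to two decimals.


Word: "liquid"
Vowels (a,e,i,o,u): 3
Consonants: 3
Ratio = 3/3
= 1.00


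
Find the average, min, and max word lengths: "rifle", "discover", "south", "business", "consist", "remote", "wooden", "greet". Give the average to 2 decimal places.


Lengths: "rifle"=5, "discover"=8, "south"=5, "business"=8, "consist"=7, "remote"=6, "wooden"=6, "greet"=5
Sum = 50, Count = 8
Average = 50/8 = 6.25
= avg=6.25, min=5, max=8


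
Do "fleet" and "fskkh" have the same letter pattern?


Pattern of "fleet": [0, 1, 2, 2, 3]
Pattern of "fskkh": [0, 1, 2, 2, 3]
Patterns match
Same pattern = Yes


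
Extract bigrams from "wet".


Word: "wet" (length 3)
Number of bigrams = 3 - 2 + 1 = 2
  Position 0: "we"
  Position 1: "et"
Bigrams = "we", "et"


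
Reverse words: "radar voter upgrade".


Original: "radar voter upgrade"
Words (1..n): radar | voter | upgrade
Reversed (n..1): upgrade | voter | radar
Result = "upgrade voter radar"


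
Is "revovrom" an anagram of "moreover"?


Word 1: "moreover" → sorted: eemoorrv
Word 2: "revovrom" → sorted: emoorrvv
Same letters? eemoorrv != emoorrvv
Anagram = No


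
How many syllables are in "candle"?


Word: "candle"
Syllable breakdown: can / dle
Counting: 2 parts
= 2 syllables


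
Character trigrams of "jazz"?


Word: "jazz" (length 4)
Number of trigrams = 4 - 3 + 1 = 2
  Position 0: "jaz"
  Position 1: "azz"
Trigrams = "jaz", "azz"


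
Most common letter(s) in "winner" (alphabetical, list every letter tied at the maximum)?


Word: "winner"
Letter counts:
  'e': 1
  'i': 1
  'n': 2
  'r': 1
  'w': 1
Maximum count = 2
Most frequent = 'n' (2 times each)


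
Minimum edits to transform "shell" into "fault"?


Word 1: "shell" (length 5)
Word 2: "fault" (length 5)
One optimal edit sequence (insert/delete/substitute each cost 1):
  1. substitute 's' -> 'f'  (+1)
  2. substitute 'h' -> 'a'  (+1)
  3. substitute 'e' -> 'u'  (+1)
  4. keep 'l'
  5. substitute 'l' -> 't'  (+1)
Total edit operations: 4
Edit distance = 4


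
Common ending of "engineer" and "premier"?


Word 1: "engineer"
Word 2: "premier"
Comparing from end:
  Pos -1: 'r' == 'r'
  Pos -2: 'e' == 'e'
  Pos -3: 'e' != 'i' (stop)
LCS = "er" (length 2)


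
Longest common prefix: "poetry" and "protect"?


Word 1: "poetry"
Word 2: "protect"
Comparing from start:
  Pos 0: 'p' == 'p'
  Pos 1: 'o' != 'r' (stop)
LCP = "p" (length 1)


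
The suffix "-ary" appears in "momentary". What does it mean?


Suffix: -ary
Example: momentary (moment + -ary)
Meaning = relating to


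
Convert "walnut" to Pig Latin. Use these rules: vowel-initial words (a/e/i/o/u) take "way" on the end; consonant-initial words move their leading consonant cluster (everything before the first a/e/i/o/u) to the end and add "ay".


Word: "walnut"
Starts with consonant(s) → move to end, add 'ay'
Consonant cluster: "w"
Pig Latin = "alnutway"


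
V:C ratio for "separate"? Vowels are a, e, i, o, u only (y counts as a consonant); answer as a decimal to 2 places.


Word: "separate"
Vowels (a,e,i,o,u): 4
Consonants: 4
Ratio = 4/4
= 1.00


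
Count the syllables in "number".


Word: "number"
Syllable breakdown: num | ber
Counting: 2 parts
= 2 syllables


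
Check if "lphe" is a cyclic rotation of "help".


Word: "help", Candidate: "lphe"
Method: check if candidate is substring of word+word
"helphelp" contains "lphe"? Yes
Is rotation = Yes


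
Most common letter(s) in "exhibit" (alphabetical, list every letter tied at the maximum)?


Word: "exhibit"
Letter counts:
  'b': 1
  'e': 1
  'h': 1
  'i': 2
  't': 1
  'x': 1
Maximum count = 2
Most frequent = 'i' (2 times each)


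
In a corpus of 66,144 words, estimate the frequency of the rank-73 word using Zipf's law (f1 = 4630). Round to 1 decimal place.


Zipf's law: f(r) = f(1) / r
f(1) = 4630
f(73) = 4630 / 73
= 63.4 occurrences


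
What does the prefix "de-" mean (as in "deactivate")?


Prefix: de-
Example: deactivate = de- + activate
Meaning = remove / reverse


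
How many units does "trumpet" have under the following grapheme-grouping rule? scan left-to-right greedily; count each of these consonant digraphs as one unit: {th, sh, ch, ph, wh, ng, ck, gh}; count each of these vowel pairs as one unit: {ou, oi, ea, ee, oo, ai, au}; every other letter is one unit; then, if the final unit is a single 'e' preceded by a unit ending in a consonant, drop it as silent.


Word: "trumpet" (7 letters)
Left-to-right scan:
  1. 't' (letter)
  2. 'r' (letter)
  3. 'u' (letter)
  4. 'm' (letter)
  5. 'p' (letter)
  6. 'e' (letter)
  7. 't' (letter)
Units from scan: 7
Sound units = 7 units


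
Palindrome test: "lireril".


Word: "lireril"
Reversed: "lireril"
Forward == Backward? lireril == lireril
Palindrome = Yes


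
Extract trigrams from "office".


Word: "office" (length 6)
Number of trigrams = 6 - 3 + 1 = 4
  Position 0: "off"
  Position 1: "ffi"
  Position 2: "fic"
  Position 3: "ice"
Trigrams = "off", "ffi", "fic", "ice"


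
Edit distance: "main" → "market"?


Word 1: "main" (length 4)
Word 2: "market" (length 6)
One optimal edit sequence (insert/delete/substitute each cost 1):
  1. keep 'm'
  2. keep 'a'
  3. insert 'r'  (+1)
  4. insert 'k'  (+1)
  5. substitute 'i' -> 'e'  (+1)
  6. substitute 'n' -> 't'  (+1)
Total edit operations: 4
Edit distance = 4


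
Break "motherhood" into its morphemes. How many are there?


Word: "motherhood"
Morphemes: mother + -hood
Each morpheme carries meaning
= 2 morphemes


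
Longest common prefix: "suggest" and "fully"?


Word 1: "suggest"
Word 2: "fully"
Comparing from start:
  Pos 0: 's' != 'f' (stop)
LCP = "" (length 0)


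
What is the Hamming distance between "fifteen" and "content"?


Comparing character by character (same length = 7):
  Pos 0: 'f' vs 'c' !=
  Pos 1: 'i' vs 'o' !=
  Pos 2: 'f' vs 'n' !=
  Pos 3: 't' vs 't' =
  Pos 4: 'e' vs 'e' =
  Pos 5: 'e' vs 'n' !=
  Pos 6: 'n' vs 't' !=
Hamming distance = 5


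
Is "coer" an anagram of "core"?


Word 1: "core" → sorted: ceor
Word 2: "coer" → sorted: ceor
Same letters? ceor == ceor
Anagram = Yes


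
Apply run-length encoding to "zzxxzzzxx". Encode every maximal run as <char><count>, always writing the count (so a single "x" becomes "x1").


String: "zzxxzzzxx"
Scanning for consecutive runs:
  'z' x 2
  'x' x 2
  'z' x 3
  'x' x 2
RLE = "z2x2z3x2"


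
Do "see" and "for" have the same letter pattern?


Pattern of "see": [0, 1, 1]
Pattern of "for": [0, 1, 2]
Patterns do not match
Same pattern = No


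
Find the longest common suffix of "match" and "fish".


Word 1: "match"
Word 2: "fish"
Comparing from end:
  Pos -1: 'h' == 'h'
  Pos -2: 'c' != 's' (stop)
LCS = "h" (length 1)


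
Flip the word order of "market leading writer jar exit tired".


Original: "market leading writer jar exit tired"
Words (1..n): market | leading | writer | jar | exit | tired
Reversed (n..1): tired | exit | jar | writer | leading | market
Result = "tired exit jar writer leading market"


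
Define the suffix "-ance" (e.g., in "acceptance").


Suffix: -ance
Example: acceptance = accept + -ance
Meaning = state of


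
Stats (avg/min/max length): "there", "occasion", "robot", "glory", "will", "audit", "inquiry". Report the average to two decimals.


Lengths: "there"=5, "occasion"=8, "robot"=5, "glory"=5, "will"=4, "audit"=5, "inquiry"=7
Sum = 39, Count = 7
Average = 39/7 = 5.57
= avg=5.57, min=4, max=8


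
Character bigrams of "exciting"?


Word: "exciting" (length 8)
Number of bigrams = 8 - 2 + 1 = 7
  Position 0: "ex"
  Position 1: "xc"
  Position 2: "ci"
  Position 3: "it"
  Position 4: "ti"
  Position 5: "in"
  Position 6: "ng"
Bigrams = "ex", "xc", "ci", "it", "ti", "in", "ng"


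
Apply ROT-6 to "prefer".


Word: "prefer"
Shift: 6
Each letter → (letter + shift) mod 26:
  'p' (15) + 6 = 21 → 'v'
  'r' (17) + 6 = 23 → 'x'
  'e' (4) + 6 = 10 → 'k'
  'f' (5) + 6 = 11 → 'l'
  'e' (4) + 6 = 10 → 'k'
  'r' (17) + 6 = 23 → 'x'
Result = "vxklkx"


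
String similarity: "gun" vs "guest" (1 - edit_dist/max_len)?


Word 1: "gun" (length 3)
Word 2: "guest" (length 5)
One optimal edit sequence:
  1. keep 'g'
  2. keep 'u'
  3. insert 'e'  (+1)
  4. insert 's'  (+1)
  5. substitute 'n' -> 't'  (+1)
Edit distance = 3
Max length = max(3, 5) = 5
Similarity = 1 - 3/5
= 0.4000


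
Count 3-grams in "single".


Word: "single" (length 6)
Number of 3-grams = length - 3 + 1 = 6 - 3 + 1
= 4


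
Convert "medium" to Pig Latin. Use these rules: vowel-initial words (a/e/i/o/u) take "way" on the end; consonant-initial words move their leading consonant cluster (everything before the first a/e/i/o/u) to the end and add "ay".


Word: "medium"
Starts with consonant(s) → move to end, add 'ay'
Consonant cluster: "m"
Pig Latin = "ediummay"


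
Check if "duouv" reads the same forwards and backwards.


Word: "duouv"
Reversed: "vuoud"
Forward == Backward? duouv != vuoud
Palindrome = No


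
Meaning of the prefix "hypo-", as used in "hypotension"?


Prefix: hypo-
Example: hypotension (hypo- + tension)
Meaning = under / below normal


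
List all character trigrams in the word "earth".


Word: "earth" (length 5)
Number of trigrams = 5 - 3 + 1 = 3
  Position 0: "ear"
  Position 1: "art"
  Position 2: "rth"
Trigrams = "ear", "art", "rth"


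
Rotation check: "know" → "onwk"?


Word: "know", Candidate: "onwk"
Method: check if candidate is substring of word+word
"knowknow" contains "onwk"? No
Is rotation = No


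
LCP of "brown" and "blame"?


Word 1: "brown"
Word 2: "blame"
Comparing from start:
  Pos 0: 'b' == 'b'
  Pos 1: 'r' != 'l' (stop)
LCP = "b" (length 1)


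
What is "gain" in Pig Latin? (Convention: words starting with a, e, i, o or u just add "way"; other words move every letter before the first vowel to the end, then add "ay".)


Word: "gain"
Starts with consonant(s) → move to end, add 'ay'
Consonant cluster: "g"
Pig Latin = "aingay"


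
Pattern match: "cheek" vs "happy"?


Pattern of "cheek": [0, 1, 2, 2, 3]
Pattern of "happy": [0, 1, 2, 2, 3]
Patterns match
Same pattern = Yes


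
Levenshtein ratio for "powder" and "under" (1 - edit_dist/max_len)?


Word 1: "powder" (length 6)
Word 2: "under" (length 5)
One optimal edit sequence:
  1. delete 'p'  (+1)
  2. substitute 'o' -> 'u'  (+1)
  3. substitute 'w' -> 'n'  (+1)
  4. keep 'd'
  5. keep 'e'
  6. keep 'r'
Edit distance = 3
Max length = max(6, 5) = 6
Similarity = 1 - 3/6
= 0.5000


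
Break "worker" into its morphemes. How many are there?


Word: "worker"
Morphemes: work / -er
Each morpheme carries meaning
= 2 morphemes


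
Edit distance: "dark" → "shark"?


Word 1: "dark" (length 4)
Word 2: "shark" (length 5)
One optimal edit sequence (insert/delete/substitute each cost 1):
  1. insert 's'  (+1)
  2. substitute 'd' -> 'h'  (+1)
  3. keep 'a'
  4. keep 'r'
  5. keep 'k'
Total edit operations: 2
Edit distance = 2


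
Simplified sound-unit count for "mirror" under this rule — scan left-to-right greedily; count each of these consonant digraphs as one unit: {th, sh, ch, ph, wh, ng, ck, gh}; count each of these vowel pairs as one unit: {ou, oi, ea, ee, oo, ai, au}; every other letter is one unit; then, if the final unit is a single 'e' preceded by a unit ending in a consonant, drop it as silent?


Word: "mirror" (6 letters)
Left-to-right scan:
  [1] 'm' (letter)
  [2] 'i' (letter)
  [3] 'r' (letter)
  [4] 'r' (letter)
  [5] 'o' (letter)
  [6] 'r' (letter)
Units from scan: 6
Sound units = 6 units


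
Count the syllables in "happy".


Word: "happy"
Syllable breakdown: hap · py
Counting: 2 parts
= 2 syllables


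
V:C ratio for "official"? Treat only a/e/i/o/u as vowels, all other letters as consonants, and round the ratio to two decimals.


Word: "official"
Vowels (a,e,i,o,u): 4
Consonants: 4
Ratio = 4/4
= 1.00


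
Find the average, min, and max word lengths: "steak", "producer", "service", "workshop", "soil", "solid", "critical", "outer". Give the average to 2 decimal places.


Lengths: "steak"=5, "producer"=8, "service"=7, "workshop"=8, "soil"=4, "solid"=5, "critical"=8, "outer"=5
Sum = 50, Count = 8
Average = 50/8 = 6.25
= avg=6.25, min=4, max=8


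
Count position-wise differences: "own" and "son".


Comparing character by character (same length = 3):
  Pos 0: 'o' vs 's' !=
  Pos 1: 'w' vs 'o' !=
  Pos 2: 'n' vs 'n' =
Hamming distance = 2


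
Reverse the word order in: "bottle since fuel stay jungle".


Original: "bottle since fuel stay jungle"
Words (1..n): bottle | since | fuel | stay | jungle
Reversed (n..1): jungle | stay | fuel | since | bottle
Result = "jungle stay fuel since bottle"


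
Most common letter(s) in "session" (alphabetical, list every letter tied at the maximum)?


Word: "session"
Letter counts:
  'e': 1
  'i': 1
  'n': 1
  'o': 1
  's': 3
Maximum count = 3
Most frequent = 's' (3 times each)


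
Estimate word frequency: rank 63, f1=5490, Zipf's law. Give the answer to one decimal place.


Zipf's law: f(r) = f(1) / r
f(1) = 5490
f(63) = 5490 / 63
= 87.1 occurrences


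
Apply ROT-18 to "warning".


Word: "warning"
Shift: 18
Each letter → (letter + shift) mod 26:
  'w' (22) + 18 = 14 → 'o'
  'a' (0) + 18 = 18 → 's'
  'r' (17) + 18 = 9 → 'j'
  'n' (13) + 18 = 5 → 'f'
  'i' (8) + 18 = 0 → 'a'
  'n' (13) + 18 = 5 → 'f'
  'g' (6) + 18 = 24 → 'y'
Result = "osjfafy"


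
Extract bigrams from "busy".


Word: "busy" (length 4)
Number of bigrams = 4 - 2 + 1 = 3
  Position 0: "bu"
  Position 1: "us"
  Position 2: "sy"
Bigrams = "bu", "us", "sy"


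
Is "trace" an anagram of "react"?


Word 1: "react" → sorted: acert
Word 2: "trace" → sorted: acert
Same letters? acert == acert
Anagram = Yes


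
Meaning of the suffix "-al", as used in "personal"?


Suffix: -al
Example: personal = person + -al
Meaning = relating to


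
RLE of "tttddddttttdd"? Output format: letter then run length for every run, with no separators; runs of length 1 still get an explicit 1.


String: "tttddddttttdd"
Scanning for consecutive runs:
  't' x 3
  'd' x 4
  't' x 4
  'd' x 2
RLE = "t3d4t4d2"


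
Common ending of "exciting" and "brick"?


Word 1: "exciting"
Word 2: "brick"
Comparing from end:
  Pos -1: 'g' != 'k' (stop)
LCS = "" (length 0)


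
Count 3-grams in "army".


Word: "army" (length 4)
Number of 3-grams = length - 3 + 1 = 4 - 3 + 1
= 2


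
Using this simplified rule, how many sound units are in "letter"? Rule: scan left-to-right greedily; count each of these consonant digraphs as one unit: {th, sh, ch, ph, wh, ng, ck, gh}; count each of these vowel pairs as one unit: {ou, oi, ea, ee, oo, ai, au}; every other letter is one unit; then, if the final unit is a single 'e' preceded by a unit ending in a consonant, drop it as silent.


Word: "letter" (6 letters)
Left-to-right scan:
  (1) 'l' (letter)
  (2) 'e' (letter)
  (3) 't' (letter)
  (4) 't' (letter)
  (5) 'e' (letter)
  (6) 'r' (letter)
Units from scan: 6
Sound units = 6 units


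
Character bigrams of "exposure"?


Word: "exposure" (length 8)
Number of bigrams = 8 - 2 + 1 = 7
  Position 0: "ex"
  Position 1: "xp"
  Position 2: "po"
  Position 3: "os"
  Position 4: "su"
  Position 5: "ur"
  Position 6: "re"
Bigrams = "ex", "xp", "po", "os", "su", "ur", "re"


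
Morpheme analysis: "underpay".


Word: "underpay"
Morphemes: under- / pay
Each morpheme carries meaning
= 2 morphemes


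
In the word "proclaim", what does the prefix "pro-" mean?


Prefix: pro-
As in: proclaim -> pro- + claim
Meaning = forward / in favor of


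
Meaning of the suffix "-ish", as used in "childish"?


Suffix: -ish
Example: childish (child + -ish)
Meaning = somewhat / having the qualities of


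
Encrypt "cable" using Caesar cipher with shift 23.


Word: "cable"
Shift: 23
Each letter → (letter + shift) mod 26:
  'c' (2) + 23 = 25 → 'z'
  'a' (0) + 23 = 23 → 'x'
  'b' (1) + 23 = 24 → 'y'
  'l' (11) + 23 = 8 → 'i'
  'e' (4) + 23 = 1 → 'b'
Result = "zxyib"


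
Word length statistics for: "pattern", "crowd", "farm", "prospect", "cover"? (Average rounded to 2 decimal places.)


Lengths: "pattern"=7, "crowd"=5, "farm"=4, "prospect"=8, "cover"=5
Sum = 29, Count = 5
Average = 29/5 = 5.80
= avg=5.80, min=4, max=8


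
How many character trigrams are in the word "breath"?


Word: "breath" (length 6)
Number of 3-grams = length - 3 + 1 = 6 - 3 + 1
= 4


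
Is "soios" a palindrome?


Word: "soios"
Reversed: "soios"
Forward == Backward? soios == soios
Palindrome = Yes


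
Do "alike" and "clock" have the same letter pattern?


Pattern of "alike": [0, 1, 2, 3, 4]
Pattern of "clock": [0, 1, 2, 0, 3]
Patterns do not match
Same pattern = No


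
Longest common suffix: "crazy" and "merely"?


Word 1: "crazy"
Word 2: "merely"
Comparing from end:
  Pos -1: 'y' == 'y'
  Pos -2: 'z' != 'l' (stop)
LCS = "y" (length 1)


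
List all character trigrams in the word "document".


Word: "document" (length 8)
Number of trigrams = 8 - 3 + 1 = 6
  Position 0: "doc"
  Position 1: "ocu"
  Position 2: "cum"
  Position 3: "ume"
  Position 4: "men"
  Position 5: "ent"
Trigrams = "doc", "ocu", "cum", "ume", "men", "ent"


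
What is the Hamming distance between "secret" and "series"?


Comparing character by character (same length = 6):
  Pos 0: 's' vs 's' =
  Pos 1: 'e' vs 'e' =
  Pos 2: 'c' vs 'r' !=
  Pos 3: 'r' vs 'i' !=
  Pos 4: 'e' vs 'e' =
  Pos 5: 't' vs 's' !=
Hamming distance = 3


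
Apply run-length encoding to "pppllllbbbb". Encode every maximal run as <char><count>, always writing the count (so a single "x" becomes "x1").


String: "pppllllbbbb"
Scanning for consecutive runs:
  'p' x 3
  'l' x 4
  'b' x 4
RLE = "p3l4b4"


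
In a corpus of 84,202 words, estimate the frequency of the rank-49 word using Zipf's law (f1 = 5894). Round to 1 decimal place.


Zipf's law: f(r) = f(1) / r
f(1) = 5894
f(49) = 5894 / 49
= 120.3 occurrences


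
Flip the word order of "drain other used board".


Original: "drain other used board"
Words (1..n): drain | other | used | board
Reversed (n..1): board | used | other | drain
Result = "board used other drain"


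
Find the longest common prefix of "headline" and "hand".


Word 1: "headline"
Word 2: "hand"
Comparing from start:
  Pos 0: 'h' == 'h'
  Pos 1: 'e' != 'a' (stop)
LCP = "h" (length 1)


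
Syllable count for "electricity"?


Word: "electricity"
Syllable breakdown: e | lec | tric | i | ty
Counting: 5 parts
= 5 syllables


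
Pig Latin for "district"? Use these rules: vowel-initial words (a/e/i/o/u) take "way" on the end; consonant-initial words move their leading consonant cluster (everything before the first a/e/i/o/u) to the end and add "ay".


Word: "district"
Starts with consonant(s) → move to end, add 'ay'
Consonant cluster: "d"
Pig Latin = "istrictday"


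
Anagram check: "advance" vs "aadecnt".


Word 1: "advance" → sorted: aacdenv
Word 2: "aadecnt" → sorted: aacdent
Same letters? aacdenv != aacdent
Anagram = No


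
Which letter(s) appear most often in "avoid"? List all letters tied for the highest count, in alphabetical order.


Word: "avoid"
Letter counts:
  'a': 1
  'd': 1
  'i': 1
  'o': 1
  'v': 1
Maximum count = 1
Most frequent = 'a', 'd', 'i', 'o', 'v' (1 time each)
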